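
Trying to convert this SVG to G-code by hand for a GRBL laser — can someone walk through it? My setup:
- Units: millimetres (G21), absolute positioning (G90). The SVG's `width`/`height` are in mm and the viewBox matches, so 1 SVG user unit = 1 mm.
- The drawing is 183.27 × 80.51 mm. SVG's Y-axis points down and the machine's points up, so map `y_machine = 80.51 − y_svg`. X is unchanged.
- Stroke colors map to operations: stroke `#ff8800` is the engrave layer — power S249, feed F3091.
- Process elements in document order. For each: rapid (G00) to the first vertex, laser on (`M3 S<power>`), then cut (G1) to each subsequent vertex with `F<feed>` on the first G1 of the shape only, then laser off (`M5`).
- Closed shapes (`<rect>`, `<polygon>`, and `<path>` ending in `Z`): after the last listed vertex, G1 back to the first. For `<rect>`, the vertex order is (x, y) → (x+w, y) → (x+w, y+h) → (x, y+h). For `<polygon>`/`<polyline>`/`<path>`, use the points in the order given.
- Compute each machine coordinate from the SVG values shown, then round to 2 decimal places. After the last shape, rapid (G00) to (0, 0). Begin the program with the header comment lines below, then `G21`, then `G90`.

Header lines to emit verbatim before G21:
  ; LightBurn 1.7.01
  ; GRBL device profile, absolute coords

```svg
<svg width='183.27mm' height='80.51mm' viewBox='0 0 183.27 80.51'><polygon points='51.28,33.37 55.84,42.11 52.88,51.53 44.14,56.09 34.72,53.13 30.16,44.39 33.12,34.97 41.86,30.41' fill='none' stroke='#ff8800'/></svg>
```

; LightBurn 1.7.01
; GRBL device profile, absolute coords
G21
G90
G00 X51.28 Y47.14
M3 S249
G1 X55.84 Y38.40 F3091
G1 X52.88 Y28.98
G1 X44.14 Y24.42
G1 X34.72 Y27.38
G1 X30.16 Y36.12
G1 X33.12 Y45.54
G1 X41.86 Y50.10
G1 X51.28 Y47.14
M5
G00 X0.00 Y0.00

1 u = 1 mm; y_m = 80.51 − y.

[1] `<polygon>` regular polygon, #ff8800→engrave S249 F3091: (51.28,47.14) → (55.84,38.40) → (52.88,28.98) → (44.14,24.42) → (34.72,27.38) → (30.16,36.12) → (33.12,45.54) → (41.86,50.10) → (51.28,47.14) (closed)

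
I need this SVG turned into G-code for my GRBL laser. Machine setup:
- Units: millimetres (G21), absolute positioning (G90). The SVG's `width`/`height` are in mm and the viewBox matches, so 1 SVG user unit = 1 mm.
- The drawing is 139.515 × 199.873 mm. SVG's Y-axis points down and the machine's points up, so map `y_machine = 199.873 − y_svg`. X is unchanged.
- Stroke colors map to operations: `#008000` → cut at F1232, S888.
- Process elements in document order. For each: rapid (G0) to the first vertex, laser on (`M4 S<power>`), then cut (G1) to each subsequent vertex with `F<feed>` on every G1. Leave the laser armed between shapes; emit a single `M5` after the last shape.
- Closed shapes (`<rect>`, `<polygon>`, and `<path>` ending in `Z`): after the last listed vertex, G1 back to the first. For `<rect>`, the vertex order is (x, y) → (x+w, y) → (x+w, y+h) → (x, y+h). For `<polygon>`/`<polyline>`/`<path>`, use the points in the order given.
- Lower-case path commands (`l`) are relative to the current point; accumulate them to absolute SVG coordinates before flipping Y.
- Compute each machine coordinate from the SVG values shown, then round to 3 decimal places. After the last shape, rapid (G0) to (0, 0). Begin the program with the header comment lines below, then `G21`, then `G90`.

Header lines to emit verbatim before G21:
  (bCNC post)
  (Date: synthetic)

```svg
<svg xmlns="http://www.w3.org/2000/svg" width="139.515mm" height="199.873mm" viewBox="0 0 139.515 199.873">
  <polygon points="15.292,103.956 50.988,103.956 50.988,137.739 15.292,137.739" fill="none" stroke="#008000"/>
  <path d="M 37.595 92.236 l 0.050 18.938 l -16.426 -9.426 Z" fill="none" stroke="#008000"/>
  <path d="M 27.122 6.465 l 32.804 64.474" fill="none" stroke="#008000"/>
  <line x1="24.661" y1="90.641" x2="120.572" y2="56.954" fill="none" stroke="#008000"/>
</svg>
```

(bCNC post)
(Date: synthetic)
G21
G90
G0 X15.292 Y95.917
M4 S888
G1 X50.988 Y95.917 F1232
G1 X50.988 Y62.134 F1232
G1 X15.292 Y62.134 F1232
G1 X15.292 Y95.917 F1232
G0 X37.595 Y107.637
M4 S888
G1 X37.645 Y88.699 F1232
G1 X21.219 Y98.125 F1232
G1 X37.595 Y107.637 F1232
G0 X27.122 Y193.408
M4 S888
G1 X59.926 Y128.934 F1232
G0 X24.661 Y109.232
M4 S888
G1 X120.572 Y142.919 F1232
M5
G0 X0.000 Y0.000

Since the viewBox matches the mm dimensions, user units are millimetres directly. The only transform is the Y-flip y_m = 199.873 − y_svg.

Shape 1 is a rectangle drawn with `<polygon>`. Its stroke #008000 means cut at S888, F1232. After flipping Y the toolpath is (15.292,95.917) → (50.988,95.917) → (50.988,62.134) → (15.292,62.134) → (15.292,95.917), returning to the start.

Shape 2 is a regular polygon drawn with `<path>`. Its stroke #008000 means cut at S888, F1232. After flipping Y the toolpath is (37.595,107.637) → (37.645,88.699) → (21.219,98.125) → (37.595,107.637), returning to the start.

Shape 3 is a line segment drawn with `<path>`. Its stroke #008000 means cut at S888, F1232. After flipping Y the toolpath is (27.122,193.408) → (59.926,128.934).

Shape 4 is a line segment drawn with `<line>`. Its stroke #008000 means cut at S888, F1232. After flipping Y the toolpath is (24.661,109.232) → (120.572,142.919).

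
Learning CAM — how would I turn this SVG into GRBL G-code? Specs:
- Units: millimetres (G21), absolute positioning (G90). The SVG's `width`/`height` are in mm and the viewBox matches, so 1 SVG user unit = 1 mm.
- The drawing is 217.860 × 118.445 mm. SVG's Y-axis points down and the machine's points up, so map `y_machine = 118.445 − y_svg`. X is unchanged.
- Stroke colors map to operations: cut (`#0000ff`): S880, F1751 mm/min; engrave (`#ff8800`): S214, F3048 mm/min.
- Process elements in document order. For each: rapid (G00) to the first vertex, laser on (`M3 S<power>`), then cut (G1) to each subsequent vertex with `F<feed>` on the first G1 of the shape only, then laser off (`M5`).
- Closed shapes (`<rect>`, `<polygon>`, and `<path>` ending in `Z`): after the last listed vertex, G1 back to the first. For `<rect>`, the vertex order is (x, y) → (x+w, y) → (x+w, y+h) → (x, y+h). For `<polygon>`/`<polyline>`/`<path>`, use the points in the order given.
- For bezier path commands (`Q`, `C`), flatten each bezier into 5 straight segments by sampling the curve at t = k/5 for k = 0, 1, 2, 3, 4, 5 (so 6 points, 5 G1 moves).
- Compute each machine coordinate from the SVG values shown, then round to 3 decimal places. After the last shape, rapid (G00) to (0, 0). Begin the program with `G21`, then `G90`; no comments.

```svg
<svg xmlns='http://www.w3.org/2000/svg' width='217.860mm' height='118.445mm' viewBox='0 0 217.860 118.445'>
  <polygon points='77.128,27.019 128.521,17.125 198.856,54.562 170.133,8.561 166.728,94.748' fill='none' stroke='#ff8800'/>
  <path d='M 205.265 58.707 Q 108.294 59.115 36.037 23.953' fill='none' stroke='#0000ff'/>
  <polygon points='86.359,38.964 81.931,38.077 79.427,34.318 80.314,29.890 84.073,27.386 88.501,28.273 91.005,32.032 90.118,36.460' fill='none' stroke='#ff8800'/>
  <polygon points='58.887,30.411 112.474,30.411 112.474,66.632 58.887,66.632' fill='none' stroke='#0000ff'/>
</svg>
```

G21
G90
G00 X77.128 Y91.426
M3 S214
G1 X128.521 Y101.320 F3048
G1 X198.856 Y63.883
G1 X170.133 Y109.884
G1 X166.728 Y23.697
G1 X77.128 Y91.426
M5
G00 X205.265 Y59.738
M3 S880
G1 X167.465 Y60.998 F1751
G1 X131.642 Y65.103
G1 X97.797 Y72.054
G1 X65.928 Y81.850
G1 X36.037 Y94.492
M5
G00 X86.359 Y79.481
M3 S214
G1 X81.931 Y80.368 F3048
G1 X79.427 Y84.127
G1 X80.314 Y88.555
G1 X84.073 Y91.059
G1 X88.501 Y90.172
G1 X91.005 Y86.413
G1 X90.118 Y81.985
G1 X86.359 Y79.481
M5
G00 X58.887 Y88.034
M3 S880
G1 X112.474 Y88.034 F1751
G1 X112.474 Y51.813
G1 X58.887 Y51.813
G1 X58.887 Y88.034
M5
G00 X0.000 Y0.000

viewBox `0 0 217.860 118.445` with mm width/height → 1 unit = 1 mm. Flip: y_m = 118.445 − y_svg.

**Shape 1** — `<polygon>` closed polygon, stroke `#ff8800` → engrave (S214, F3048). Machine vertices: (77.128,91.426) → (128.521,101.320) → (198.856,63.883) → (170.133,109.884) → (166.728,23.697) → (77.128,91.426). Closed: final G1 returns to the first vertex.

**Shape 2** — `<path>` quadratic bezier, stroke `#0000ff` → cut (S880, F1751). Control points (SVG): P0=(205.265,58.707), P1=(108.294,59.115), P2=(36.037,23.953); sampled at t=k/5. Machine vertices: (205.265,59.738) → (167.465,60.998) → (131.642,65.103) → (97.797,72.054) → (65.928,81.850) → (36.037,94.492). Open path.

**Shape 3** — `<polygon>` regular polygon, stroke `#ff8800` → engrave (S214, F3048). Machine vertices: (86.359,79.481) → (81.931,80.368) → (79.427,84.127) → (80.314,88.555) → (84.073,91.059) → (88.501,90.172) → (91.005,86.413) → (90.118,81.985) → (86.359,79.481). Closed: final G1 returns to the first vertex.

**Shape 4** — `<polygon>` rectangle, stroke `#0000ff` → cut (S880, F1751). Machine vertices: (58.887,88.034) → (112.474,88.034) → (112.474,51.813) → (58.887,51.813) → (58.887,88.034). Closed: final G1 returns to the first vertex.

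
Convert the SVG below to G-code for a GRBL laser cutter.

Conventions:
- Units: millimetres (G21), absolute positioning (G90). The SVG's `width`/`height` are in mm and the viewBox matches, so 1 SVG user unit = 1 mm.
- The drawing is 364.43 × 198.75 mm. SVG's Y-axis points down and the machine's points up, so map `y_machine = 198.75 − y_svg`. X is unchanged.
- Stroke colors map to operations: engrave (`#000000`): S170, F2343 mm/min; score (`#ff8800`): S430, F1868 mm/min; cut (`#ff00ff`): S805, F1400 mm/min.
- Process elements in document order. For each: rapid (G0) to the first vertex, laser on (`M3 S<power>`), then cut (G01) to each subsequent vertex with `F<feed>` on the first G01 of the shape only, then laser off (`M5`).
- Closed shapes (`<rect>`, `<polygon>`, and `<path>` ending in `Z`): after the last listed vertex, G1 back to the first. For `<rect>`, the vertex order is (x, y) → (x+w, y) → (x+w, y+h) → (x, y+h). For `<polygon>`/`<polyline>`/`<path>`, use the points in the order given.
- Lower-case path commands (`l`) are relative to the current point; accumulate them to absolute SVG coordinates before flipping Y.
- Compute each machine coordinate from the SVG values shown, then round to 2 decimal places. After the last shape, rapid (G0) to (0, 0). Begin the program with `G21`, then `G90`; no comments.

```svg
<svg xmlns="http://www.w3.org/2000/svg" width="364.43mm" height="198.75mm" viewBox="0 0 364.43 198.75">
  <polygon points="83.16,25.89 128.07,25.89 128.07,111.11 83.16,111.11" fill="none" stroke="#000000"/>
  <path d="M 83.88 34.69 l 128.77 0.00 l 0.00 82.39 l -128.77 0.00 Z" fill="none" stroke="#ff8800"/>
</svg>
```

G21
G90
G0 X83.16 Y172.86
M3 S170
G01 X128.07 Y172.86 F2343
G01 X128.07 Y87.64
G01 X83.16 Y87.64
G01 X83.16 Y172.86
M5
G0 X83.88 Y164.06
M3 S430
G01 X212.65 Y164.06 F1868
G01 X212.65 Y81.67
G01 X83.88 Y81.67
G01 X83.88 Y164.06
M5
G0 X0.00 Y0.00

viewBox `0 0 364.43 198.75` with mm width/height → 1 unit = 1 mm. Flip: y_m = 198.75 − y_svg.

**Shape 1** — `<polygon>` rectangle, stroke `#000000` → engrave (S170, F2343). Machine vertices: (83.16,172.86) → (128.07,172.86) → (128.07,87.64) → (83.16,87.64) → (83.16,172.86). Closed: final G1 returns to the first vertex.

**Shape 2** — `<path>` rectangle, stroke `#ff8800` → score (S430, F1868). Machine vertices: (83.88,164.06) → (212.65,164.06) → (212.65,81.67) → (83.88,81.67) → (83.88,164.06). Closed: final G1 returns to the first vertex.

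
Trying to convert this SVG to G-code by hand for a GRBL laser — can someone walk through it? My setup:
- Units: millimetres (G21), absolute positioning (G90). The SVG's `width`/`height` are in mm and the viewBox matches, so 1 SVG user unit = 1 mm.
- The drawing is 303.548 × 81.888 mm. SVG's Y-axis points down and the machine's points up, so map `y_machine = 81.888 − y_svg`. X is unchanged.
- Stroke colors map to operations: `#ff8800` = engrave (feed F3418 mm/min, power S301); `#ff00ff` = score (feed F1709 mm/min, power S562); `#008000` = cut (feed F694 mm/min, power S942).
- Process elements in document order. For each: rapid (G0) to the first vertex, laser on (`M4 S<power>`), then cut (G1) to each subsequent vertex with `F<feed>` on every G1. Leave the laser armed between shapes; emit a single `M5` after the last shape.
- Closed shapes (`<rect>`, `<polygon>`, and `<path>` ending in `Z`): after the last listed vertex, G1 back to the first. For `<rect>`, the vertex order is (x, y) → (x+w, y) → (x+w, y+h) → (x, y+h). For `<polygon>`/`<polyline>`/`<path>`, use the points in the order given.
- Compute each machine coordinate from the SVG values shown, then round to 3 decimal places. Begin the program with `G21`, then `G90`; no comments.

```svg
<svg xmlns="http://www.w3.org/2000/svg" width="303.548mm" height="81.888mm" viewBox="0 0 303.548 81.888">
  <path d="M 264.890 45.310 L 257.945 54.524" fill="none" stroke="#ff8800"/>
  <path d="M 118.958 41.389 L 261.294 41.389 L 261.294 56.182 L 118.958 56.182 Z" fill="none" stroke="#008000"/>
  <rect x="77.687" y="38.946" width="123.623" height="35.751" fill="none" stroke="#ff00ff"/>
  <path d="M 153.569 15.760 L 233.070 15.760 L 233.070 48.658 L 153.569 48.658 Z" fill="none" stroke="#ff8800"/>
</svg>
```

G21
G90
G0 X264.890 Y36.578
M4 S301
G1 X257.945 Y27.364 F3418
G0 X118.958 Y40.499
M4 S942
G1 X261.294 Y40.499 F694
G1 X261.294 Y25.706 F694
G1 X118.958 Y25.706 F694
G1 X118.958 Y40.499 F694
G0 X77.687 Y42.942
M4 S562
G1 X201.310 Y42.942 F1709
G1 X201.310 Y7.191 F1709
G1 X77.687 Y7.191 F1709
G1 X77.687 Y42.942 F1709
G0 X153.569 Y66.128
M4 S301
G1 X233.070 Y66.128 F3418
G1 X233.070 Y33.230 F3418
G1 X153.569 Y33.230 F3418
G1 X153.569 Y66.128 F3418
M5

1 u = 1 mm; y_m = 81.888 − y.

[1] `<path>` line segment, #ff8800→engrave S301 F3418: (264.890,36.578) → (257.945,27.364)

[2] `<path>` rectangle, #008000→cut S942 F694: (118.958,40.499) → (261.294,40.499) → (261.294,25.706) → (118.958,25.706) → (118.958,40.499) (closed)

[3] `<rect>` rectangle, #ff00ff→score S562 F1709: (77.687,42.942) → (201.310,42.942) → (201.310,7.191) → (77.687,7.191) → (77.687,42.942) (closed)

[4] `<path>` rectangle, #ff8800→engrave S301 F3418: (153.569,66.128) → (233.070,66.128) → (233.070,33.230) → (153.569,33.230) → (153.569,66.128) (closed)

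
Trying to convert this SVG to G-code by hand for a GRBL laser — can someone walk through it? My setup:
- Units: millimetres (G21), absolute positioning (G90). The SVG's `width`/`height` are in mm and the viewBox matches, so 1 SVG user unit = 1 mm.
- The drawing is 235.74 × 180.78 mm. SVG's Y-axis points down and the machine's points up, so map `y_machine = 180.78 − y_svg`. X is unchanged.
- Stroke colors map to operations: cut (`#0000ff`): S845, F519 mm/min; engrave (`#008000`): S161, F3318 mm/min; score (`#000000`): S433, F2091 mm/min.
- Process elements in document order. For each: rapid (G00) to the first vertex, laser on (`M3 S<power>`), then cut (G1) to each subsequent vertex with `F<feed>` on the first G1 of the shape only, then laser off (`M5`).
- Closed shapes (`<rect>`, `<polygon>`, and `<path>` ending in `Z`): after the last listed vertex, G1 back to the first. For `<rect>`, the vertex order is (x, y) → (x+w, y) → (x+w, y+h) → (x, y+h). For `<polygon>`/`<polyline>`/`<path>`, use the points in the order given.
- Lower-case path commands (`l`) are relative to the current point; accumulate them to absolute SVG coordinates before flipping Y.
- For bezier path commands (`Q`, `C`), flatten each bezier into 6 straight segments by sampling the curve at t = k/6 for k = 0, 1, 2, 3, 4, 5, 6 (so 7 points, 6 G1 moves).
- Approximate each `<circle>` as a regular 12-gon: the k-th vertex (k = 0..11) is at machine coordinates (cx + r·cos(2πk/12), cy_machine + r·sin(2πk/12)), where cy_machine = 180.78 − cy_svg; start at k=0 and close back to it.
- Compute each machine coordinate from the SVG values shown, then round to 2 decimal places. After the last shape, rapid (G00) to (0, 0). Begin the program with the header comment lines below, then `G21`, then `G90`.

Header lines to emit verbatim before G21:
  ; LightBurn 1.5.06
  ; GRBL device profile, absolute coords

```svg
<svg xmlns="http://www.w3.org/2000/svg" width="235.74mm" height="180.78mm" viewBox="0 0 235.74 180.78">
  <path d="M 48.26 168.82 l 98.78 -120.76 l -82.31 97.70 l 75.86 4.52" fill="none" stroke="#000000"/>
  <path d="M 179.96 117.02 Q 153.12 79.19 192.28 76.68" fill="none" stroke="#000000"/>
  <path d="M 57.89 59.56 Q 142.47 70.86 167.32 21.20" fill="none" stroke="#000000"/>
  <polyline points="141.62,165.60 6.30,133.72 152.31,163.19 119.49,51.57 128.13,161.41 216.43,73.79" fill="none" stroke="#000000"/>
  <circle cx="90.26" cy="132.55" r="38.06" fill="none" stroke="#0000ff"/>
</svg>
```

; LightBurn 1.5.06
; GRBL device profile, absolute coords
G21
G90
G00 X48.26 Y11.96
M3 S433
G1 X147.04 Y132.72 F2091
G1 X64.73 Y35.02
G1 X140.59 Y30.50
M5
G00 X179.96 Y63.76
M3 S433
G1 X172.85 Y75.39 F2091
G1 X169.40 Y85.06
G1 X169.62 Y92.76
G1 X173.51 Y98.50
G1 X181.06 Y102.28
G1 X192.28 Y104.10
M5
G00 X57.89 Y121.22
M3 S433
G1 X84.42 Y119.15 F2091
G1 X107.64 Y120.46
G1 X127.54 Y125.16
G1 X144.12 Y133.25
G1 X157.38 Y144.72
G1 X167.32 Y159.58
M5
G00 X141.62 Y15.18
M3 S433
G1 X6.30 Y47.06 F2091
G1 X152.31 Y17.59
G1 X119.49 Y129.21
G1 X128.13 Y19.37
G1 X216.43 Y106.99
M5
G00 X128.32 Y48.23
M3 S845
G1 X123.22 Y67.26 F519
G1 X109.29 Y81.19
G1 X90.26 Y86.29
G1 X71.23 Y81.19
G1 X57.30 Y67.26
G1 X52.20 Y48.23
G1 X57.30 Y29.20
G1 X71.23 Y15.27
G1 X90.26 Y10.17
G1 X109.29 Y15.27
G1 X123.22 Y29.20
G1 X128.32 Y48.23
M5
G00 X0.00 Y0.00

Since the viewBox matches the mm dimensions, user units are millimetres directly. The only transform is the Y-flip y_m = 180.78 − y_svg.

Shape 1 is a open polyline drawn with `<path>`. Its stroke #000000 means score at S433, F2091. After flipping Y the toolpath is (48.26,11.96) → (147.04,132.72) → (64.73,35.02) → (140.59,30.50).

Shape 2 is a quadratic bezier drawn with `<path>`. Its stroke #000000 means score at S433, F2091. After flipping Y the toolpath is (179.96,63.76) → (172.85,75.39) → (169.40,85.06) → (169.62,92.76) → (173.51,98.50) → (181.06,102.28) → (192.28,104.10).

Shape 3 is a quadratic bezier drawn with `<path>`. Its stroke #000000 means score at S433, F2091. After flipping Y the toolpath is (57.89,121.22) → (84.42,119.15) → (107.64,120.46) → (127.54,125.16) → (144.12,133.25) → (157.38,144.72) → (167.32,159.58).

Shape 4 is a open polyline drawn with `<polyline>`. Its stroke #000000 means score at S433, F2091. After flipping Y the toolpath is (141.62,15.18) → (6.30,47.06) → (152.31,17.59) → (119.49,129.21) → (128.13,19.37) → (216.43,106.99).

Shape 5 is a circle drawn with `<circle>`. Its stroke #0000ff means cut at S845, F519. After flipping Y the toolpath is (128.32,48.23) → (123.22,67.26) → (109.29,81.19) → (90.26,86.29) → (71.23,81.19) → (57.30,67.26) → (52.20,48.23) → (57.30,29.20) → (71.23,15.27) → (90.26,10.17) → (109.29,15.27) → (123.22,29.20) → (128.32,48.23), returning to the start.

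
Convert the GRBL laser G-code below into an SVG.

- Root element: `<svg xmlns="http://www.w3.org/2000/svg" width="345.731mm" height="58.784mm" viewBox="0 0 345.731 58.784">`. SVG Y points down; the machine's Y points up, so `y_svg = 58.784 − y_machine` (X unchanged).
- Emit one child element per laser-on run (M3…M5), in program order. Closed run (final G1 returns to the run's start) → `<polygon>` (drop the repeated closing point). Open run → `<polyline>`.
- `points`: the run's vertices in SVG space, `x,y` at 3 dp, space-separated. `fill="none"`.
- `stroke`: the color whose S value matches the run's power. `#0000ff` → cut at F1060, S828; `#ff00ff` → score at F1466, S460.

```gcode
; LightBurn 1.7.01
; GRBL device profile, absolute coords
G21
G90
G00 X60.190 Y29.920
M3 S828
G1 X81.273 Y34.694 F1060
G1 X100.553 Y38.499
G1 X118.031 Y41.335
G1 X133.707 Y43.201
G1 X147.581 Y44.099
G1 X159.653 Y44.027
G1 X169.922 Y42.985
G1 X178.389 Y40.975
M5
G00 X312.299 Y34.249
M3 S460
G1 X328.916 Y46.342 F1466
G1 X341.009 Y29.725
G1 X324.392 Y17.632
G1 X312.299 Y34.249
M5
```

Machine Y-up, SVG Y-down with viewBox height 58.784, so y_svg = 58.784 − y_machine; X carries over.

Run 1: the run's S828 means `#0000ff` (cut). The run is open, so emit a `<polyline>` with points (Y-flipped): 60.190,28.864 81.273,24.090 100.553,20.285 118.031,17.449 133.707,15.583 147.581,14.685 159.653,14.757 169.922,15.799 178.389,17.809.

Run 2: power S460 maps to stroke `#ff00ff` (score). The run returns to its start, so emit a `<polygon>` with points (Y-flipped): 312.299,24.535 328.916,12.442 341.009,29.059 324.392,41.152.

<svg xmlns="http://www.w3.org/2000/svg" width="345.731mm" height="58.784mm" viewBox="0 0 345.731 58.784">
  <polyline points="60.190,28.864 81.273,24.090 100.553,20.285 118.031,17.449 133.707,15.583 147.581,14.685 159.653,14.757 169.922,15.799 178.389,17.809" fill="none" stroke="#0000ff"/>
  <polygon points="312.299,24.535 328.916,12.442 341.009,29.059 324.392,41.152" fill="none" stroke="#ff00ff"/>
</svg>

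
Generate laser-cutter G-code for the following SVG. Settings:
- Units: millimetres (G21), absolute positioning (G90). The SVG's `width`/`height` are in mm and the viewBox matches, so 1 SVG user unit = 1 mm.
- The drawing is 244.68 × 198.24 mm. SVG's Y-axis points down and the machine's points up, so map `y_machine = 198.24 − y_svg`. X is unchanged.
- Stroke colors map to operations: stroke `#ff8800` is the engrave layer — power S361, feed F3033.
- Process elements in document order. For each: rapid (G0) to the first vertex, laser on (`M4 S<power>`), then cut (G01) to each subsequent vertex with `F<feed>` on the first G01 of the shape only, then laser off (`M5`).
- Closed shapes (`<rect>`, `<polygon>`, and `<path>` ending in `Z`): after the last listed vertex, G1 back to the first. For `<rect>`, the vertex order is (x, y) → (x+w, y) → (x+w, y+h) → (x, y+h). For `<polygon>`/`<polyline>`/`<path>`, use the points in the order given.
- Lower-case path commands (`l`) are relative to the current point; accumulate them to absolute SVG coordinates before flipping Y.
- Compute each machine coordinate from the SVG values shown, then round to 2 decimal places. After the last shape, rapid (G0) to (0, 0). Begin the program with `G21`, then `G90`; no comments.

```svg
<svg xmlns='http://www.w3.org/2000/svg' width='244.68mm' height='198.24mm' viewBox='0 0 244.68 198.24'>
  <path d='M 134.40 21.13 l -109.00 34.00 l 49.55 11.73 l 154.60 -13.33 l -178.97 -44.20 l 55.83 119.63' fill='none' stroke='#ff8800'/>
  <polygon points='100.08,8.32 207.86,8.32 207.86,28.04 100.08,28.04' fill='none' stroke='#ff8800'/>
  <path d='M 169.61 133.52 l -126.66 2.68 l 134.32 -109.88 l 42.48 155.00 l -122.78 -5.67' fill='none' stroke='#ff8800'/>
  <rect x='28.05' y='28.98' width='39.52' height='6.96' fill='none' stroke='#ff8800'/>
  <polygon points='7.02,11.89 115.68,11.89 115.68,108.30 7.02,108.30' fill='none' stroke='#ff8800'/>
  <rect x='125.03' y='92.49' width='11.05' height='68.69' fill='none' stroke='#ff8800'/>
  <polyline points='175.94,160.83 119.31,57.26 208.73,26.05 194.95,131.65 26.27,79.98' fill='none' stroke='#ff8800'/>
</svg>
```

viewBox `0 0 244.68 198.24` with mm width/height → 1 unit = 1 mm. Flip: y_m = 198.24 − y_svg.

**Shape 1** — `<path>` open polyline, stroke `#ff8800` → engrave (S361, F3033). Machine vertices: (134.40,177.11) → (25.40,143.11) → (74.95,131.38) → (229.55,144.71) → (50.58,188.91) → (106.41,69.28). Open path.

**Shape 2** — `<polygon>` rectangle, stroke `#ff8800` → engrave (S361, F3033). Machine vertices: (100.08,189.92) → (207.86,189.92) → (207.86,170.20) → (100.08,170.20) → (100.08,189.92). Closed: final G1 returns to the first vertex.

**Shape 3** — `<path>` open polyline, stroke `#ff8800` → engrave (S361, F3033). Machine vertices: (169.61,64.72) → (42.95,62.04) → (177.27,171.92) → (219.75,16.92) → (96.97,22.59). Open path.

**Shape 4** — `<rect>` rectangle, stroke `#ff8800` → engrave (S361, F3033). Machine vertices: (28.05,169.26) → (67.57,169.26) → (67.57,162.30) → (28.05,162.30) → (28.05,169.26). Closed: final G1 returns to the first vertex.

**Shape 5** — `<polygon>` rectangle, stroke `#ff8800` → engrave (S361, F3033). Machine vertices: (7.02,186.35) → (115.68,186.35) → (115.68,89.94) → (7.02,89.94) → (7.02,186.35). Closed: final G1 returns to the first vertex.

**Shape 6** — `<rect>` rectangle, stroke `#ff8800` → engrave (S361, F3033). Machine vertices: (125.03,105.75) → (136.08,105.75) → (136.08,37.06) → (125.03,37.06) → (125.03,105.75). Closed: final G1 returns to the first vertex.

**Shape 7** — `<polyline>` open polyline, stroke `#ff8800` → engrave (S361, F3033). Machine vertices: (175.94,37.41) → (119.31,140.98) → (208.73,172.19) → (194.95,66.59) → (26.27,118.26). Open path.

G21
G90
G0 X134.40 Y177.11
M4 S361
G01 X25.40 Y143.11 F3033
G01 X74.95 Y131.38
G01 X229.55 Y144.71
G01 X50.58 Y188.91
G01 X106.41 Y69.28
M5
G0 X100.08 Y189.92
M4 S361
G01 X207.86 Y189.92 F3033
G01 X207.86 Y170.20
G01 X100.08 Y170.20
G01 X100.08 Y189.92
M5
G0 X169.61 Y64.72
M4 S361
G01 X42.95 Y62.04 F3033
G01 X177.27 Y171.92
G01 X219.75 Y16.92
G01 X96.97 Y22.59
M5
G0 X28.05 Y169.26
M4 S361
G01 X67.57 Y169.26 F3033
G01 X67.57 Y162.30
G01 X28.05 Y162.30
G01 X28.05 Y169.26
M5
G0 X7.02 Y186.35
M4 S361
G01 X115.68 Y186.35 F3033
G01 X115.68 Y89.94
G01 X7.02 Y89.94
G01 X7.02 Y186.35
M5
G0 X125.03 Y105.75
M4 S361
G01 X136.08 Y105.75 F3033
G01 X136.08 Y37.06
G01 X125.03 Y37.06
G01 X125.03 Y105.75
M5
G0 X175.94 Y37.41
M4 S361
G01 X119.31 Y140.98 F3033
G01 X208.73 Y172.19
G01 X194.95 Y66.59
G01 X26.27 Y118.26
M5
G0 X0.00 Y0.00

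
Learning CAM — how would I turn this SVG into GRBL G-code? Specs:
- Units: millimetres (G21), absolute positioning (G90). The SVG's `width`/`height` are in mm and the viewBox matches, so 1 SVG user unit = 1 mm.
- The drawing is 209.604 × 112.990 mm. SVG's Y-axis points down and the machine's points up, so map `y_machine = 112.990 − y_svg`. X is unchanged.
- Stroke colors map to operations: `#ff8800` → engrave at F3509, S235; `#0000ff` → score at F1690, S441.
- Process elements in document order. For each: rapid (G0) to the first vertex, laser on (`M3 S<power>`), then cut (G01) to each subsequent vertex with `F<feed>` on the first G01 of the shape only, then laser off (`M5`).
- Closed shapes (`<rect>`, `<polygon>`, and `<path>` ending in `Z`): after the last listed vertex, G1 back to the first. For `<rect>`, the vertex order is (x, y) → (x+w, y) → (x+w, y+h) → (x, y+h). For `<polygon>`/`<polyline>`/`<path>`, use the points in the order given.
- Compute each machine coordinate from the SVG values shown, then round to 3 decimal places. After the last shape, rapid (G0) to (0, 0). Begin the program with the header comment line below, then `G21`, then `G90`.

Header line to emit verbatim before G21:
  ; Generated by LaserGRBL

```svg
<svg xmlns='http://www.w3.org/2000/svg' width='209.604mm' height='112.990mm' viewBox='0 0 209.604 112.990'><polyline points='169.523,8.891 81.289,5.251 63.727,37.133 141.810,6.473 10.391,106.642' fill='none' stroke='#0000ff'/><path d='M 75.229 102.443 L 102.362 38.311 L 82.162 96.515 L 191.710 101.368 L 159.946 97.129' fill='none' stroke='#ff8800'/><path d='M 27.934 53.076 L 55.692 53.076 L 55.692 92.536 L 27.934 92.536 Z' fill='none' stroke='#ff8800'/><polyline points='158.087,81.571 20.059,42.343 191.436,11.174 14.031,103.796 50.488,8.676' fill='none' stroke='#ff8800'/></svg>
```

; Generated by LaserGRBL
G21
G90
G0 X169.523 Y104.099
M3 S441
G01 X81.289 Y107.739 F1690
G01 X63.727 Y75.857
G01 X141.810 Y106.517
G01 X10.391 Y6.348
M5
G0 X75.229 Y10.547
M3 S235
G01 X102.362 Y74.679 F3509
G01 X82.162 Y16.475
G01 X191.710 Y11.622
G01 X159.946 Y15.861
M5
G0 X27.934 Y59.914
M3 S235
G01 X55.692 Y59.914 F3509
G01 X55.692 Y20.454
G01 X27.934 Y20.454
G01 X27.934 Y59.914
M5
G0 X158.087 Y31.419
M3 S235
G01 X20.059 Y70.647 F3509
G01 X191.436 Y101.816
G01 X14.031 Y9.194
G01 X50.488 Y104.314
M5
G0 X0.000 Y0.000

viewBox `0 0 209.604 112.990` with mm width/height → 1 unit = 1 mm. Flip: y_m = 112.990 − y_svg.

**Shape 1** — `<polyline>` open polyline, stroke `#0000ff` → score (S441, F1690). Machine vertices: (169.523,104.099) → (81.289,107.739) → (63.727,75.857) → (141.810,106.517) → (10.391,6.348). Open path.

**Shape 2** — `<path>` open polyline, stroke `#ff8800` → engrave (S235, F3509). Machine vertices: (75.229,10.547) → (102.362,74.679) → (82.162,16.475) → (191.710,11.622) → (159.946,15.861). Open path.

**Shape 3** — `<path>` rectangle, stroke `#ff8800` → engrave (S235, F3509). Machine vertices: (27.934,59.914) → (55.692,59.914) → (55.692,20.454) → (27.934,20.454) → (27.934,59.914). Closed: final G1 returns to the first vertex.

**Shape 4** — `<polyline>` open polyline, stroke `#ff8800` → engrave (S235, F3509). Machine vertices: (158.087,31.419) → (20.059,70.647) → (191.436,101.816) → (14.031,9.194) → (50.488,104.314). Open path.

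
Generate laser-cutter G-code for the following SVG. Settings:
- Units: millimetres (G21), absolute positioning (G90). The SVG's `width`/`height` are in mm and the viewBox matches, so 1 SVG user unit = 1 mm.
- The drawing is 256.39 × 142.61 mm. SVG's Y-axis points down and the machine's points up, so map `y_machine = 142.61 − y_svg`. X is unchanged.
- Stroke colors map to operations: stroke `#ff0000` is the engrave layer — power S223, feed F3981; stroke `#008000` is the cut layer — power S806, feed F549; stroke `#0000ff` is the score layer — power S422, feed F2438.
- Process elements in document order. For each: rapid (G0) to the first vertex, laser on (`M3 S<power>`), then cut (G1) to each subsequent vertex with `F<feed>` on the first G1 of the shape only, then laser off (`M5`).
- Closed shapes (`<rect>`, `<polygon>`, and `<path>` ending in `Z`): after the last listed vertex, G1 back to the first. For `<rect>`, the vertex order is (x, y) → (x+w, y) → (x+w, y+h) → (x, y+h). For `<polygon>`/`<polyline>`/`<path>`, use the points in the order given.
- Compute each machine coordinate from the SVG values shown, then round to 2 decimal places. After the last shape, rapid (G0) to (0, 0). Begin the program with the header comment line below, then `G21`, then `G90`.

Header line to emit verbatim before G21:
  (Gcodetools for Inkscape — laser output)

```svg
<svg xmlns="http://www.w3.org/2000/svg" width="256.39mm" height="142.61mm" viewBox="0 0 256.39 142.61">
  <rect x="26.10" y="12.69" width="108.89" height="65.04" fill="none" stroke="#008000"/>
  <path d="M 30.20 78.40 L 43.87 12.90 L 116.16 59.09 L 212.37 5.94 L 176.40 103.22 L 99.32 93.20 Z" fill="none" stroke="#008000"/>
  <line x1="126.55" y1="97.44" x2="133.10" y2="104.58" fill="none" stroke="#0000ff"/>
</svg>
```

(Gcodetools for Inkscape — laser output)
G21
G90
G0 X26.10 Y129.92
M3 S806
G1 X134.99 Y129.92 F549
G1 X134.99 Y64.88
G1 X26.10 Y64.88
G1 X26.10 Y129.92
M5
G0 X30.20 Y64.21
M3 S806
G1 X43.87 Y129.71 F549
G1 X116.16 Y83.52
G1 X212.37 Y136.67
G1 X176.40 Y39.39
G1 X99.32 Y49.41
G1 X30.20 Y64.21
M5
G0 X126.55 Y45.17
M3 S422
G1 X133.10 Y38.03 F2438
M5
G0 X0.00 Y0.00

1 u = 1 mm; y_m = 142.61 − y.

[1] `<rect>` rectangle, #008000→cut S806 F549: (26.10,129.92) → (134.99,129.92) → (134.99,64.88) → (26.10,64.88) → (26.10,129.92) (closed)

[2] `<path>` closed polygon, #008000→cut S806 F549: (30.20,64.21) → (43.87,129.71) → (116.16,83.52) → (212.37,136.67) → (176.40,39.39) → (99.32,49.41) → (30.20,64.21) (closed)

[3] `<line>` line segment, #0000ff→score S422 F2438: (126.55,45.17) → (133.10,38.03)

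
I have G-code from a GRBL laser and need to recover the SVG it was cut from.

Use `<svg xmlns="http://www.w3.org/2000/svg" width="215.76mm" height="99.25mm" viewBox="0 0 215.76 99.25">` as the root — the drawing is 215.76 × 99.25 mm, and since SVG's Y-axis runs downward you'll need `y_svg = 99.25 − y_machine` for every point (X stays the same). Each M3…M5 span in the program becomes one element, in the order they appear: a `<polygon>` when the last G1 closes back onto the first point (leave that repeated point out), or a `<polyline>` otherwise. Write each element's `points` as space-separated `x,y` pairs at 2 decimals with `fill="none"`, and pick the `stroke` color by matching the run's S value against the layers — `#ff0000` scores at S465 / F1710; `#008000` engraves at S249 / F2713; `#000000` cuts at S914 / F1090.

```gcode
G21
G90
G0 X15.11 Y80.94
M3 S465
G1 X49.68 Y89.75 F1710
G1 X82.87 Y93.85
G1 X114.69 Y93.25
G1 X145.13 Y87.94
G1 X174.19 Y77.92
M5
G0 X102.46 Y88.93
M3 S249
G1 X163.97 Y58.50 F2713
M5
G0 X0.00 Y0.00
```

<svg xmlns="http://www.w3.org/2000/svg" width="215.76mm" height="99.25mm" viewBox="0 0 215.76 99.25">
  <polyline points="15.11,18.31 49.68,9.50 82.87,5.40 114.69,6.00 145.13,11.31 174.19,21.33" fill="none" stroke="#ff0000"/>
  <polyline points="102.46,10.32 163.97,40.75" fill="none" stroke="#008000"/>
</svg>

Machine Y-up, SVG Y-down with viewBox height 99.25, so y_svg = 99.25 − y_machine; X carries over.

Run 1: S465 ⇒ score layer `#ff0000`. The run is open, so emit a `<polyline>` with points (Y-flipped): 15.11,18.31 49.68,9.50 82.87,5.40 114.69,6.00 145.13,11.31 174.19,21.33.

Run 2: the run's S249 means `#008000` (engrave). The run is open, so emit a `<polyline>` with points (Y-flipped): 102.46,10.32 163.97,40.75.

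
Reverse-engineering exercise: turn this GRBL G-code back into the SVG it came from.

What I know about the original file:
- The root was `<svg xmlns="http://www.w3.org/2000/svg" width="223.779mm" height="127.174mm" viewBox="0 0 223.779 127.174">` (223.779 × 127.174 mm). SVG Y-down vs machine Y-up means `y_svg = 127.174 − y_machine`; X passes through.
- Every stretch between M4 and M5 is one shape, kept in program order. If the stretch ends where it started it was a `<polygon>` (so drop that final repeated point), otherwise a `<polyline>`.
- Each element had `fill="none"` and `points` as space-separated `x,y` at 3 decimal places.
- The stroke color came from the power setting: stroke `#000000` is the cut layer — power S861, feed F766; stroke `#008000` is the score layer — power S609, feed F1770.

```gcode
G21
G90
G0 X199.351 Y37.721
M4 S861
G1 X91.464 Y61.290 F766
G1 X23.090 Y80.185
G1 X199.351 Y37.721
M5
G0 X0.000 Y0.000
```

Machine Y-up, SVG Y-down with viewBox height 127.174, so y_svg = 127.174 − y_machine; X carries over. Every run uses S861, so all elements get stroke `#000000` (cut).

Run 1: The run returns to its start, so emit a `<polygon>` with points (Y-flipped): 199.351,89.453 91.464,65.884 23.090,46.989.

<svg xmlns="http://www.w3.org/2000/svg" width="223.779mm" height="127.174mm" viewBox="0 0 223.779 127.174">
  <polygon points="199.351,89.453 91.464,65.884 23.090,46.989" fill="none" stroke="#000000"/>
</svg>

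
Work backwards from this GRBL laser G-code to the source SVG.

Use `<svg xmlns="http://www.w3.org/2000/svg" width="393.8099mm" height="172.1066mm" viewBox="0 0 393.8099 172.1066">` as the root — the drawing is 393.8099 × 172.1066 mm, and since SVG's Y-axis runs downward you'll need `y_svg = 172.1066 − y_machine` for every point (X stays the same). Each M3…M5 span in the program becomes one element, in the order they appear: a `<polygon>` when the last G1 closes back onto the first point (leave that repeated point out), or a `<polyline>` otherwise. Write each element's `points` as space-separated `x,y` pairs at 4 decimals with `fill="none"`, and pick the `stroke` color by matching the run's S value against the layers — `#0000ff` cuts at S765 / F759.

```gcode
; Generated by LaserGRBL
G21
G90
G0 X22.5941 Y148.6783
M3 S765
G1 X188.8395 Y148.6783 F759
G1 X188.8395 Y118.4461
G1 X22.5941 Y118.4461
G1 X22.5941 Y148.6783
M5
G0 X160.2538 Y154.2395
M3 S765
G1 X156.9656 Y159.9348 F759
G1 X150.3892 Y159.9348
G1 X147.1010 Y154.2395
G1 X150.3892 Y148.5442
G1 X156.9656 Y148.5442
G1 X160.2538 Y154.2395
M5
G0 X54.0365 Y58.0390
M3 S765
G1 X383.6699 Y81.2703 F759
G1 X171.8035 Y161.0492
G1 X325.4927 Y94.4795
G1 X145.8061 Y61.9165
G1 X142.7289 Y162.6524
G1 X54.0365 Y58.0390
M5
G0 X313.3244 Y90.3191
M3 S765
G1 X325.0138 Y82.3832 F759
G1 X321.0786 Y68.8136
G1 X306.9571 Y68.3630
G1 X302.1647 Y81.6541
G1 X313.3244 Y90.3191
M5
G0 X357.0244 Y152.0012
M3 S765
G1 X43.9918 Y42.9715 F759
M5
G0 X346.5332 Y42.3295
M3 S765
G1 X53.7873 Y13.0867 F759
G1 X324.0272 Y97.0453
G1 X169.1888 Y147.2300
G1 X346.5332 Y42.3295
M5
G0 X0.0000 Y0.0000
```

Machine Y-up, SVG Y-down with viewBox height 172.1066, so y_svg = 172.1066 − y_machine; X carries over. Every run uses S765, so all elements get stroke `#0000ff` (cut).

Run 1: The run returns to its start, so emit a `<polygon>` with points (Y-flipped): 22.5941,23.4283 188.8395,23.4283 188.8395,53.6605 22.5941,53.6605.

Run 2: The run returns to its start, so emit a `<polygon>` with points (Y-flipped): 160.2538,17.8671 156.9656,12.1718 150.3892,12.1718 147.1010,17.8671 150.3892,23.5624 156.9656,23.5624.

Run 3: The run returns to its start, so emit a `<polygon>` with points (Y-flipped): 54.0365,114.0676 383.6699,90.8363 171.8035,11.0574 325.4927,77.6271 145.8061,110.1901 142.7289,9.4542.

Run 4: The run returns to its start, so emit a `<polygon>` with points (Y-flipped): 313.3244,81.7875 325.0138,89.7234 321.0786,103.2930 306.9571,103.7436 302.1647,90.4525.

Run 5: The run is open, so emit a `<polyline>` with points (Y-flipped): 357.0244,20.1054 43.9918,129.1351.

Run 6: The run returns to its start, so emit a `<polygon>` with points (Y-flipped): 346.5332,129.7771 53.7873,159.0199 324.0272,75.0613 169.1888,24.8766.

<svg xmlns="http://www.w3.org/2000/svg" width="393.8099mm" height="172.1066mm" viewBox="0 0 393.8099 172.1066">
  <polygon points="22.5941,23.4283 188.8395,23.4283 188.8395,53.6605 22.5941,53.6605" fill="none" stroke="#0000ff"/>
  <polygon points="160.2538,17.8671 156.9656,12.1718 150.3892,12.1718 147.1010,17.8671 150.3892,23.5624 156.9656,23.5624" fill="none" stroke="#0000ff"/>
  <polygon points="54.0365,114.0676 383.6699,90.8363 171.8035,11.0574 325.4927,77.6271 145.8061,110.1901 142.7289,9.4542" fill="none" stroke="#0000ff"/>
  <polygon points="313.3244,81.7875 325.0138,89.7234 321.0786,103.2930 306.9571,103.7436 302.1647,90.4525" fill="none" stroke="#0000ff"/>
  <polyline points="357.0244,20.1054 43.9918,129.1351" fill="none" stroke="#0000ff"/>
  <polygon points="346.5332,129.7771 53.7873,159.0199 324.0272,75.0613 169.1888,24.8766" fill="none" stroke="#0000ff"/>
</svg>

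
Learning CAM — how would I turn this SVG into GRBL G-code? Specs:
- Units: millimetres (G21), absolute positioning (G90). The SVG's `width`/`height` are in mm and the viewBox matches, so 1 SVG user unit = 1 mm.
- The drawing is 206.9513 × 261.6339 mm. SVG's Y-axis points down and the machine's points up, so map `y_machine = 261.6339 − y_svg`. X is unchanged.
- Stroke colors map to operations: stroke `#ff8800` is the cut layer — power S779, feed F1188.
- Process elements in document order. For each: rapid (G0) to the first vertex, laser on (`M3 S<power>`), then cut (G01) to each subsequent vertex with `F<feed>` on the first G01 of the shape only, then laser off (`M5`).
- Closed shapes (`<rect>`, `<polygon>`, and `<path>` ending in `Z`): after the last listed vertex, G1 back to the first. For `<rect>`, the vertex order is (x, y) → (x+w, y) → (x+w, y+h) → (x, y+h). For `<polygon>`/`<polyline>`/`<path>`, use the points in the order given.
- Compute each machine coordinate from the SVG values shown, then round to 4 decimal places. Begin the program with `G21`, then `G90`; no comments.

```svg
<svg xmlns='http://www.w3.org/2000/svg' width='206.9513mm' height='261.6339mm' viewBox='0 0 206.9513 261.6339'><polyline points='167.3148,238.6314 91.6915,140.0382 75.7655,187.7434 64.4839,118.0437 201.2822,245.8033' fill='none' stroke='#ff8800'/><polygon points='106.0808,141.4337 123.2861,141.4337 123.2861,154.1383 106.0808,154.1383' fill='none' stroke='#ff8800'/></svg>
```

viewBox `0 0 206.9513 261.6339` with mm width/height → 1 unit = 1 mm. Flip: y_m = 261.6339 − y_svg.

**Shape 1** — `<polyline>` open polyline, stroke `#ff8800` → cut (S779, F1188). Machine vertices: (167.3148,23.0025) → (91.6915,121.5957) → (75.7655,73.8905) → (64.4839,143.5902) → (201.2822,15.8306). Open path.

**Shape 2** — `<polygon>` rectangle, stroke `#ff8800` → cut (S779, F1188). Machine vertices: (106.0808,120.2002) → (123.2861,120.2002) → (123.2861,107.4956) → (106.0808,107.4956) → (106.0808,120.2002). Closed: final G1 returns to the first vertex.

G21
G90
G0 X167.3148 Y23.0025
M3 S779
G01 X91.6915 Y121.5957 F1188
G01 X75.7655 Y73.8905
G01 X64.4839 Y143.5902
G01 X201.2822 Y15.8306
M5
G0 X106.0808 Y120.2002
M3 S779
G01 X123.2861 Y120.2002 F1188
G01 X123.2861 Y107.4956
G01 X106.0808 Y107.4956
G01 X106.0808 Y120.2002
M5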